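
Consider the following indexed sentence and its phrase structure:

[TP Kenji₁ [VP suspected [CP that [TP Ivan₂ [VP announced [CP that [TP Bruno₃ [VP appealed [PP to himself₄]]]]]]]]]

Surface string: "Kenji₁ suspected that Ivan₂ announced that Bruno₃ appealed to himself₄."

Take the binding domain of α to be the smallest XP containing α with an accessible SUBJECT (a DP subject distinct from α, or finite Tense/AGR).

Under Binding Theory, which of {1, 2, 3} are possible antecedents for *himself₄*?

*himself* is an anaphor, so Principle A applies: it must be bound in its binding domain.
Binding domain of *himself₄*: the embedded TP, whose subject is Bruno₃.
*Kenji₁* c-commands the anaphor but is outside its binding domain → cannot satisfy Principle A.
*Ivan₂* c-commands the anaphor but is outside its binding domain → cannot satisfy Principle A.
*Bruno₃* c-commands the anaphor within its binding domain → licit binder.

{3}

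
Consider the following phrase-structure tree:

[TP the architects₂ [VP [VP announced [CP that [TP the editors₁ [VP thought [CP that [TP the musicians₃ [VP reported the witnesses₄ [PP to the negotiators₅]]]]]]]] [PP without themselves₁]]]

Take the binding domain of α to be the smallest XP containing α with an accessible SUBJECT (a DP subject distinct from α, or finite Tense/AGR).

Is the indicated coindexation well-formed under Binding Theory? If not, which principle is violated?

The two coindexed NPs are *the editors₁* and *themselves₁*.
*themselves₁* is an anaphor. Principle A requires it to be bound within its binding domain — the matrix TP, whose subject is the architects₂.
Within that domain it is c-commanded by *the architects₂*, which does not share its index.
*the editors₁* does not c-command the anaphor at all.
The anaphor is unbound in its domain → Principle A violation.

Principle A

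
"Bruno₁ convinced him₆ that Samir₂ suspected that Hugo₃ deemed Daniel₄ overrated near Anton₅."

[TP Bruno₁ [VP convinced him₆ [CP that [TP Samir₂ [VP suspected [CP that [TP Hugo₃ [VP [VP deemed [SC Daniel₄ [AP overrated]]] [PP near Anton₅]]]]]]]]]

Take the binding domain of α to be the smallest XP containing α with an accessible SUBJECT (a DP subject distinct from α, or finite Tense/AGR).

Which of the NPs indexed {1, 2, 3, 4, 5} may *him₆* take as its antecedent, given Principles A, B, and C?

*him* is a pronoun, so Principle B applies: it must be free in its binding domain.
Binding domain of *him₆*: the matrix TP, whose subject is Bruno₁.
*Bruno₁* c-commands the pronoun within its binding domain → coindexation would violate Principle B.
*Samir₂*: the pronoun c-commands this R-expression → coindexation would violate Principle C on *Samir₂*.
*Hugo₃*: the pronoun c-commands this R-expression → coindexation would violate Principle C on *Hugo₃*.
*Daniel₄*: the pronoun c-commands this R-expression → coindexation would violate Principle C on *Daniel₄*.
*Anton₅*: the pronoun c-commands this R-expression → coindexation would violate Principle C on *Anton₅*.

none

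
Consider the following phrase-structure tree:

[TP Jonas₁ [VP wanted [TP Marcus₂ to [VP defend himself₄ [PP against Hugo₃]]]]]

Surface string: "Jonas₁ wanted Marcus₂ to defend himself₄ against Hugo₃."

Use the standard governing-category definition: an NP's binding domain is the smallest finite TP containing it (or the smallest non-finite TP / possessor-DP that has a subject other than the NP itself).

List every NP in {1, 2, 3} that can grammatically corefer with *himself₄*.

*himself* is an anaphor, so Principle A applies: it must be bound in its binding domain.
Binding domain of *himself₄*: the embedded TP, whose subject is Marcus₂.
*Jonas₁* c-commands the anaphor but is outside its binding domain → cannot satisfy Principle A.
*Marcus₂* c-commands the anaphor within its binding domain → licit binder.
*Hugo₃* does not c-command the anaphor → cannot bind it.

{2}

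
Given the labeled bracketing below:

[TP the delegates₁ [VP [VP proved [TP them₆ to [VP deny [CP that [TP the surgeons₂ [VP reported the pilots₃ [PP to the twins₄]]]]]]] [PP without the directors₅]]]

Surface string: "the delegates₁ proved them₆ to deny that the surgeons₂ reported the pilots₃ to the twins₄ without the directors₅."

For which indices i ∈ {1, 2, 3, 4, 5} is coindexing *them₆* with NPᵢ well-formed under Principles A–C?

*them* is a pronoun, so Principle B applies: it must be free in its binding domain.
Binding domain of *them₆*: the matrix TP, whose subject is the delegates₁.
*the delegates₁* c-commands the pronoun within its binding domain → coindexation would violate Principle B.
*the surgeons₂*: the pronoun c-commands this R-expression → coindexation would violate Principle C on *the surgeons₂*.
*the pilots₃*: the pronoun c-commands this R-expression → coindexation would violate Principle C on *the pilots₃*.
*the twins₄*: the pronoun c-commands this R-expression → coindexation would violate Principle C on *the twins₄*.
*the directors₅* and the pronoun do not c-command one another → neither Principle B nor Principle C is at stake; coindexation permitted.

{5}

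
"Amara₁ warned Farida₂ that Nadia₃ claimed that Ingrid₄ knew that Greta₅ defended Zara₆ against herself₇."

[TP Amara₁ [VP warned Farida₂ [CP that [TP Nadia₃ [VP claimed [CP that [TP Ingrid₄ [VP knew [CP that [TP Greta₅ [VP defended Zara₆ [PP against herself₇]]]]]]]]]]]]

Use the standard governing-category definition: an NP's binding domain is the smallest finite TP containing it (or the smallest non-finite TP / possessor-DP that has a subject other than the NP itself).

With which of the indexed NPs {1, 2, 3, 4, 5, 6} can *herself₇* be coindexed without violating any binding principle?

{5, 6}

*herself* is an anaphor, so Principle A applies: it must be bound in its binding domain.
Binding domain of *herself₇*: the embedded TP, whose subject is Greta₅.
*Amara₁* c-commands the anaphor but is outside its binding domain → cannot satisfy Principle A.
*Farida₂* c-commands the anaphor but is outside its binding domain → cannot satisfy Principle A.
*Nadia₃* c-commands the anaphor but is outside its binding domain → cannot satisfy Principle A.
*Ingrid₄* c-commands the anaphor but is outside its binding domain → cannot satisfy Principle A.
*Greta₅* c-commands the anaphor within its binding domain → licit binder.
*Zara₆* c-commands the anaphor within its binding domain → licit binder.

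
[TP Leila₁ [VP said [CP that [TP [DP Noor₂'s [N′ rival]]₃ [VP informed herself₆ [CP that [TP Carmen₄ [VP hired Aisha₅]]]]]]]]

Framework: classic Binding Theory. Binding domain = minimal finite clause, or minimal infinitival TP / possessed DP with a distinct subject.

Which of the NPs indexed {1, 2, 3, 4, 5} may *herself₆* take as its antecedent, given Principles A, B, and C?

*herself* is an anaphor, so Principle A applies: it must be bound in its binding domain.
Binding domain of *herself₆*: the embedded TP, whose subject is [Noor₂'s rival]₃.
*Leila₁* c-commands the anaphor but is outside its binding domain → cannot satisfy Principle A.
*Noor₂* does not c-command the anaphor → cannot bind it.
*[Noor₂'s rival]₃* c-commands the anaphor within its binding domain → licit binder.
*Carmen₄* does not c-command the anaphor → cannot bind it.
*Aisha₅* does not c-command the anaphor → cannot bind it.

{3}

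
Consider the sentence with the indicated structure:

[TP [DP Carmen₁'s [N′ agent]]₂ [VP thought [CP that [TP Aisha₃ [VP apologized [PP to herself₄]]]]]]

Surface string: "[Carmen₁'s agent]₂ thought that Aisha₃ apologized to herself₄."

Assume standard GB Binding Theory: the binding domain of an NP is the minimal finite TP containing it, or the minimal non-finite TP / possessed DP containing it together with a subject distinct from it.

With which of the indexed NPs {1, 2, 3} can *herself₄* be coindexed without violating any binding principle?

*herself* is an anaphor, so Principle A applies: it must be bound in its binding domain.
Binding domain of *herself₄*: the embedded TP, whose subject is Aisha₃.
*Carmen₁* does not c-command the anaphor → cannot bind it.
*[Carmen₁'s agent]₂* c-commands the anaphor but is outside its binding domain → cannot satisfy Principle A.
*Aisha₃* c-commands the anaphor within its binding domain → licit binder.

{3}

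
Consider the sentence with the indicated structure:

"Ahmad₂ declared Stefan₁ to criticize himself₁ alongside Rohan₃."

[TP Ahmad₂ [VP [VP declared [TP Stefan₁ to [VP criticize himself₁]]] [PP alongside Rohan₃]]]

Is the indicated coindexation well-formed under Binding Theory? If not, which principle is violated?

grammatical

The two coindexed NPs are *Stefan₁* and *himself₁*.
*himself₁* is an anaphor; its binding domain is the embedded TP, whose subject is Stefan₁. *Stefan₁* c-commands it within that domain and shares its index, so Principle A is satisfied.
*Stefan₁* is an R-expression; *himself₁* does not c-command it, and no other NP shares its index, so Principle C is satisfied.
All principles are respected.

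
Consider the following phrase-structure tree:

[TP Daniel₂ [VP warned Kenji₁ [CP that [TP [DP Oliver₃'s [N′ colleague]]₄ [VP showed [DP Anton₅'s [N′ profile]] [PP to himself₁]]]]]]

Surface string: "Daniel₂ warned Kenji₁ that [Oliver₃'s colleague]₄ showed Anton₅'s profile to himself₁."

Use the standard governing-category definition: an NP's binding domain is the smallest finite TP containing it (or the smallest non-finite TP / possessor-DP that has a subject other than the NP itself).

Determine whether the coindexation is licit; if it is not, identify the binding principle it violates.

Principle A

The two coindexed NPs are *Kenji₁* and *himself₁*.
*himself₁* is an anaphor. Principle A requires it to be bound within its binding domain — the embedded TP, whose subject is [Oliver₃'s colleague]₄.
Within that domain it is c-commanded by *[Oliver₃'s colleague]₄*, which does not share its index.
*Kenji₁* does c-command the anaphor, but from outside its binding domain.
The anaphor is unbound in its domain → Principle A violation.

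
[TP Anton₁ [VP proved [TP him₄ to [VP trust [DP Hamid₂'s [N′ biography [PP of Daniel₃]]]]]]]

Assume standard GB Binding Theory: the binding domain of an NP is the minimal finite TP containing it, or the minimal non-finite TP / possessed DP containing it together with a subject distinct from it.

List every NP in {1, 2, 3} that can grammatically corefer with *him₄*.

none

*him* is a pronoun, so Principle B applies: it must be free in its binding domain.
Binding domain of *him₄*: the matrix TP, whose subject is Anton₁.
*Anton₁* c-commands the pronoun within its binding domain → coindexation would violate Principle B.
*Hamid₂*: the pronoun c-commands this R-expression → coindexation would violate Principle C on *Hamid₂*.
*Daniel₃*: the pronoun c-commands this R-expression → coindexation would violate Principle C on *Daniel₃*.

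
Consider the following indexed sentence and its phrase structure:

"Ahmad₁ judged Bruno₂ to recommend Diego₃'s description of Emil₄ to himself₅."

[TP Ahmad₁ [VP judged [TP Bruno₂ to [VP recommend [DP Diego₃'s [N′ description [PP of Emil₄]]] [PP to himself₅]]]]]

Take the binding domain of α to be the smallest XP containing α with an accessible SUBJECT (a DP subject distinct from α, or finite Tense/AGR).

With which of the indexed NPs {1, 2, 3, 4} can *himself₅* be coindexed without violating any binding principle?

{2}

*himself* is an anaphor, so Principle A applies: it must be bound in its binding domain.
Binding domain of *himself₅*: the embedded TP, whose subject is Bruno₂.
*Ahmad₁* c-commands the anaphor but is outside its binding domain → cannot satisfy Principle A.
*Bruno₂* c-commands the anaphor within its binding domain → licit binder.
*Diego₃* does not c-command the anaphor → cannot bind it.
*Emil₄* does not c-command the anaphor → cannot bind it.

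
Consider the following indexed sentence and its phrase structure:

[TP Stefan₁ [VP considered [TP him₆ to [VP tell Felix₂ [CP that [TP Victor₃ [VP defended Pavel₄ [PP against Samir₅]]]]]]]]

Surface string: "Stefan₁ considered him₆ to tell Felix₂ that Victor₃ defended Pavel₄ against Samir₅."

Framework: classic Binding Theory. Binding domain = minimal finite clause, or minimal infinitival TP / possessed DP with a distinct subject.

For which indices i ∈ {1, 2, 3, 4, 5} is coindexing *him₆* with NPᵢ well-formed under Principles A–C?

*him* is a pronoun, so Principle B applies: it must be free in its binding domain.
Binding domain of *him₆*: the matrix TP, whose subject is Stefan₁.
*Stefan₁* c-commands the pronoun within its binding domain → coindexation would violate Principle B.
*Felix₂*: the pronoun c-commands this R-expression → coindexation would violate Principle C on *Felix₂*.
*Victor₃*: the pronoun c-commands this R-expression → coindexation would violate Principle C on *Victor₃*.
*Pavel₄*: the pronoun c-commands this R-expression → coindexation would violate Principle C on *Pavel₄*.
*Samir₅*: the pronoun c-commands this R-expression → coindexation would violate Principle C on *Samir₅*.

none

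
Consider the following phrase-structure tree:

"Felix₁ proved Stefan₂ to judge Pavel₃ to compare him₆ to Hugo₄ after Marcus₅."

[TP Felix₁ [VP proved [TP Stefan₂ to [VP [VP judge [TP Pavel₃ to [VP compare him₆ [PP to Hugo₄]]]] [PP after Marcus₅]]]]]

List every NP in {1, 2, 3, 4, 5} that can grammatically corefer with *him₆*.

*him* is a pronoun, so Principle B applies: it must be free in its binding domain.
Binding domain of *him₆*: the embedded TP, whose subject is Pavel₃.
*Felix₁* c-commands the pronoun but from outside its binding domain, and is not c-commanded by it → coindexation permitted.
*Stefan₂* c-commands the pronoun but from outside its binding domain, and is not c-commanded by it → coindexation permitted.
*Pavel₃* c-commands the pronoun within its binding domain → coindexation would violate Principle B.
*Hugo₄*: the pronoun c-commands this R-expression → coindexation would violate Principle C on *Hugo₄*.
*Marcus₅* and the pronoun do not c-command one another → neither Principle B nor Principle C is at stake; coindexation permitted.

{1, 2, 5}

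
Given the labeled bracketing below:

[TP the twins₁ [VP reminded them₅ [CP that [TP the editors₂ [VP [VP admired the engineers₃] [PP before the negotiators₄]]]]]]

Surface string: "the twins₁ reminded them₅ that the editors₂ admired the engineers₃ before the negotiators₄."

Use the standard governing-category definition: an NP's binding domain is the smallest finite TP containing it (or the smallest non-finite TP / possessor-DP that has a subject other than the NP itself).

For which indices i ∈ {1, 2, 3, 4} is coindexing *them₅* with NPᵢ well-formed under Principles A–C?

*them* is a pronoun, so Principle B applies: it must be free in its binding domain.
Binding domain of *them₅*: the matrix TP, whose subject is the twins₁.
*the twins₁* c-commands the pronoun within its binding domain → coindexation would violate Principle B.
*the editors₂*: the pronoun c-commands this R-expression → coindexation would violate Principle C on *the editors₂*.
*the engineers₃*: the pronoun c-commands this R-expression → coindexation would violate Principle C on *the engineers₃*.
*the negotiators₄*: the pronoun c-commands this R-expression → coindexation would violate Principle C on *the negotiators₄*.

none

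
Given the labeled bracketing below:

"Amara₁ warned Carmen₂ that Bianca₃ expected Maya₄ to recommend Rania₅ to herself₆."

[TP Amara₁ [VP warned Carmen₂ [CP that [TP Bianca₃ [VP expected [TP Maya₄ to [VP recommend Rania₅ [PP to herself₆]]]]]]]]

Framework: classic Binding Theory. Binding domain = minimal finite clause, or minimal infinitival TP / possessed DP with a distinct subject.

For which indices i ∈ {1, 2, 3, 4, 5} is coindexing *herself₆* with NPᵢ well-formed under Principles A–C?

*herself* is an anaphor, so Principle A applies: it must be bound in its binding domain.
Binding domain of *herself₆*: the embedded TP, whose subject is Maya₄.
*Amara₁* c-commands the anaphor but is outside its binding domain → cannot satisfy Principle A.
*Carmen₂* c-commands the anaphor but is outside its binding domain → cannot satisfy Principle A.
*Bianca₃* c-commands the anaphor but is outside its binding domain → cannot satisfy Principle A.
*Maya₄* c-commands the anaphor within its binding domain → licit binder.
*Rania₅* c-commands the anaphor within its binding domain → licit binder.

{4, 5}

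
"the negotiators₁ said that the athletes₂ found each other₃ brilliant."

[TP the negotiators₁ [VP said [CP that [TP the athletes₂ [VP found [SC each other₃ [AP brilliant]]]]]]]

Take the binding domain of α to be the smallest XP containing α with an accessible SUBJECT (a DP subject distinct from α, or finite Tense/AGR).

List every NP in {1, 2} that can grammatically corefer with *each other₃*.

{2}

*each other* is an anaphor, so Principle A applies: it must be bound in its binding domain.
Binding domain of *each other₃*: the embedded TP, whose subject is the athletes₂.
*the negotiators₁* c-commands the anaphor but is outside its binding domain → cannot satisfy Principle A.
*the athletes₂* c-commands the anaphor within its binding domain → licit binder.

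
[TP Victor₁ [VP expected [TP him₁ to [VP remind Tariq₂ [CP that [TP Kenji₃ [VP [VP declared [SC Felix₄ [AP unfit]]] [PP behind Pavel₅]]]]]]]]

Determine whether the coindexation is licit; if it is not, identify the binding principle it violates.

Principle B

The two coindexed NPs are *Victor₁* and *him₁*.
*him₁* is a pronoun. Its binding domain is the matrix TP, whose subject is Victor₁.
*Victor₁* c-commands it within that domain and carries the same index.
The pronoun is locally bound → Principle B violation.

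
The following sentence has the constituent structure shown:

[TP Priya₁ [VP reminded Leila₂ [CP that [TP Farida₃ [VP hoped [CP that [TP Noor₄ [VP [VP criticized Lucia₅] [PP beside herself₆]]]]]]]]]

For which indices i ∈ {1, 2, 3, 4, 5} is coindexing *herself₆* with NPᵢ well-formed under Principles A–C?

*herself* is an anaphor, so Principle A applies: it must be bound in its binding domain.
Binding domain of *herself₆*: the embedded TP, whose subject is Noor₄.
*Priya₁* c-commands the anaphor but is outside its binding domain → cannot satisfy Principle A.
*Leila₂* c-commands the anaphor but is outside its binding domain → cannot satisfy Principle A.
*Farida₃* c-commands the anaphor but is outside its binding domain → cannot satisfy Principle A.
*Noor₄* c-commands the anaphor within its binding domain → licit binder.
*Lucia₅* does not c-command the anaphor → cannot bind it.

{4}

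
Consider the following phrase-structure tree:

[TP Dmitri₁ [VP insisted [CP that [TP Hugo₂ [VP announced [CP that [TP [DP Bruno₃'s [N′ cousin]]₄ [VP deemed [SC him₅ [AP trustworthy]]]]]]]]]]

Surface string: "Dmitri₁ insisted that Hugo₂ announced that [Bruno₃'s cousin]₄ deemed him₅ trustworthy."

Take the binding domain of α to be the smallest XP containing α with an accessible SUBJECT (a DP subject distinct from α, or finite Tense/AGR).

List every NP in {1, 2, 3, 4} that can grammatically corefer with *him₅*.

{1, 2, 3}

*him* is a pronoun, so Principle B applies: it must be free in its binding domain.
Binding domain of *him₅*: the embedded TP, whose subject is [Bruno₃'s cousin]₄.
*Dmitri₁* c-commands the pronoun but from outside its binding domain, and is not c-commanded by it → coindexation permitted.
*Hugo₂* c-commands the pronoun but from outside its binding domain, and is not c-commanded by it → coindexation permitted.
*Bruno₃* and the pronoun do not c-command one another → neither Principle B nor Principle C is at stake; coindexation permitted.
*[Bruno₃'s cousin]₄* c-commands the pronoun within its binding domain → coindexation would violate Principle B.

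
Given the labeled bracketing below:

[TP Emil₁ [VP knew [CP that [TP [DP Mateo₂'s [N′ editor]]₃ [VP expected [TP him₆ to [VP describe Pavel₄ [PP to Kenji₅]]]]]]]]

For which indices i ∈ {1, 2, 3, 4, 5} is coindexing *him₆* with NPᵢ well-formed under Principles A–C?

*him* is a pronoun, so Principle B applies: it must be free in its binding domain.
Binding domain of *him₆*: the embedded TP, whose subject is [Mateo₂'s editor]₃.
*Emil₁* c-commands the pronoun but from outside its binding domain, and is not c-commanded by it → coindexation permitted.
*Mateo₂* and the pronoun do not c-command one another → neither Principle B nor Principle C is at stake; coindexation permitted.
*[Mateo₂'s editor]₃* c-commands the pronoun within its binding domain → coindexation would violate Principle B.
*Pavel₄*: the pronoun c-commands this R-expression → coindexation would violate Principle C on *Pavel₄*.
*Kenji₅*: the pronoun c-commands this R-expression → coindexation would violate Principle C on *Kenji₅*.

{1, 2}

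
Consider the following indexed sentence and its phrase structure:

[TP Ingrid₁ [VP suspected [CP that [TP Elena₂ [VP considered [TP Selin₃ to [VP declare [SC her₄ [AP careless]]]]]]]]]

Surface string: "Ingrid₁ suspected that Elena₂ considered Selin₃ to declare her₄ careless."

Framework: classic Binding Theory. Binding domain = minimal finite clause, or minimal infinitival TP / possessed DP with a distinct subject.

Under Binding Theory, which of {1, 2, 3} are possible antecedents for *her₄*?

*her* is a pronoun, so Principle B applies: it must be free in its binding domain.
Binding domain of *her₄*: the embedded TP, whose subject is Selin₃.
*Ingrid₁* c-commands the pronoun but from outside its binding domain, and is not c-commanded by it → coindexation permitted.
*Elena₂* c-commands the pronoun but from outside its binding domain, and is not c-commanded by it → coindexation permitted.
*Selin₃* c-commands the pronoun within its binding domain → coindexation would violate Principle B.

{1, 2}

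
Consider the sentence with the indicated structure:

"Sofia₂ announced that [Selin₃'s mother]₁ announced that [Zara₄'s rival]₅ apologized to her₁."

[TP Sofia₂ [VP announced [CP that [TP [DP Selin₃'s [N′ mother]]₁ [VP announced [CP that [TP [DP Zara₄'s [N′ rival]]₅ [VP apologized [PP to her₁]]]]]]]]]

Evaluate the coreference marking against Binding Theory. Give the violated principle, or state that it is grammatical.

grammatical

The two coindexed NPs are *[Selin₃'s mother]₁* and *her₁*.
*her₁* is a pronoun; its binding domain is the embedded TP, whose subject is [Zara₄'s rival]₅. Within that domain it is c-commanded only by *[Zara₄'s rival]₅*, which carries a different index — the pronoun is free locally, so Principle B holds.
*[Selin₃'s mother]₁* is an R-expression; *her₁* does not c-command it, and no other NP shares its index, so Principle C is satisfied.
All principles are respected.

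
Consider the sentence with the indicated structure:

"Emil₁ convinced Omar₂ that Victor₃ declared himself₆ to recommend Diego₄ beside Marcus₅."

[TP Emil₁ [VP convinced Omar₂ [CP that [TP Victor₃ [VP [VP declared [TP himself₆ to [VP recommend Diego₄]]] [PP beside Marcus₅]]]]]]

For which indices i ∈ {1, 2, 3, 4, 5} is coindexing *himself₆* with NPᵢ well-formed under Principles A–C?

*himself* is an anaphor, so Principle A applies: it must be bound in its binding domain.
Binding domain of *himself₆*: the embedded TP, whose subject is Victor₃.
*Emil₁* c-commands the anaphor but is outside its binding domain → cannot satisfy Principle A.
*Omar₂* c-commands the anaphor but is outside its binding domain → cannot satisfy Principle A.
*Victor₃* c-commands the anaphor within its binding domain → licit binder.
*Diego₄* does not c-command the anaphor → cannot bind it.
*Marcus₅* does not c-command the anaphor → cannot bind it.

{3}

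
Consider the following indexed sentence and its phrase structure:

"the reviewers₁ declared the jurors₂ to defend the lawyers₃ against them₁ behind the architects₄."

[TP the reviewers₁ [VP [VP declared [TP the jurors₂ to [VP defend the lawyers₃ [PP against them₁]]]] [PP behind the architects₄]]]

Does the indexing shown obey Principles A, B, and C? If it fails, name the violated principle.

The two coindexed NPs are *the reviewers₁* and *them₁*.
*them₁* is a pronoun; its binding domain is the embedded TP, whose subject is the jurors₂. Within that domain it is c-commanded only by *the jurors₂*, *the lawyers₃*, which carry a different index — the pronoun is free locally, so Principle B holds.
*the reviewers₁* is an R-expression; *them₁* does not c-command it, and no other NP shares its index, so Principle C is satisfied.
All principles are respected.

grammatical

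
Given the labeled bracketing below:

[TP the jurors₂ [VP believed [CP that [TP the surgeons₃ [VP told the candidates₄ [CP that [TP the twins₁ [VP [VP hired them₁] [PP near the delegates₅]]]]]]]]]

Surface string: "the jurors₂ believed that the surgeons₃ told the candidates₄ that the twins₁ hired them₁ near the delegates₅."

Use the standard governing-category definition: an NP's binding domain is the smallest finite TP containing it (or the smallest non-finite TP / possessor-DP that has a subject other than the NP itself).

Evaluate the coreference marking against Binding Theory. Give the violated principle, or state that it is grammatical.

Principle B

The two coindexed NPs are *the twins₁* and *them₁*.
*them₁* is a pronoun. Its binding domain is the embedded TP, whose subject is the twins₁.
*the twins₁* c-commands it within that domain and carries the same index.
The pronoun is locally bound → Principle B violation.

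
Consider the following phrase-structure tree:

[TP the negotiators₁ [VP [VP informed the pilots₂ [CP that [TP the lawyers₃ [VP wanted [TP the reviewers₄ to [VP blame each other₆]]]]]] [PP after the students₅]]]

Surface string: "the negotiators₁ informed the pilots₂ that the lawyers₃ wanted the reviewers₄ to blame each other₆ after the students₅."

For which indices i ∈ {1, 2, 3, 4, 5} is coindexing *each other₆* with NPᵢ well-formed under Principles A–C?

{4}

*each other* is an anaphor, so Principle A applies: it must be bound in its binding domain.
Binding domain of *each other₆*: the embedded TP, whose subject is the reviewers₄.
*the negotiators₁* c-commands the anaphor but is outside its binding domain → cannot satisfy Principle A.
*the pilots₂* c-commands the anaphor but is outside its binding domain → cannot satisfy Principle A.
*the lawyers₃* c-commands the anaphor but is outside its binding domain → cannot satisfy Principle A.
*the reviewers₄* c-commands the anaphor within its binding domain → licit binder.
*the students₅* does not c-command the anaphor → cannot bind it.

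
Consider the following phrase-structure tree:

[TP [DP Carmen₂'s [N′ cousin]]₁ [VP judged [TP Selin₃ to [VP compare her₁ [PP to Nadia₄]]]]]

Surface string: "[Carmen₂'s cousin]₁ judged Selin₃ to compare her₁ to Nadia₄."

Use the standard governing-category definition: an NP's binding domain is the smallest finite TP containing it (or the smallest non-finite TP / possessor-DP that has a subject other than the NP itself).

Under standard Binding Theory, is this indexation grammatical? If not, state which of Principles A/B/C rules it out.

The two coindexed NPs are *[Carmen₂'s cousin]₁* and *her₁*.
*her₁* is a pronoun; its binding domain is the embedded TP, whose subject is Selin₃. Within that domain it is c-commanded only by *Selin₃*, which carries a different index — the pronoun is free locally, so Principle B holds.
*[Carmen₂'s cousin]₁* is an R-expression; *her₁* does not c-command it, and no other NP shares its index, so Principle C is satisfied.
All principles are respected.

grammatical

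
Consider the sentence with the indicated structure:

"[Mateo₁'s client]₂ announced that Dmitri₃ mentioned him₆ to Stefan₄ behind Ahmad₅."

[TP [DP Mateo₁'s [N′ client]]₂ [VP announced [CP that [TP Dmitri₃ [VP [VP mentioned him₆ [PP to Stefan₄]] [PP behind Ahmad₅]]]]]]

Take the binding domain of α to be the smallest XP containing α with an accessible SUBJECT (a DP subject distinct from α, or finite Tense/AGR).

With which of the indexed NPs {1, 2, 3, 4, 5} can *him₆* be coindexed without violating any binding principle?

*him* is a pronoun, so Principle B applies: it must be free in its binding domain.
Binding domain of *him₆*: the embedded TP, whose subject is Dmitri₃.
*Mateo₁* and the pronoun do not c-command one another → neither Principle B nor Principle C is at stake; coindexation permitted.
*[Mateo₁'s client]₂* c-commands the pronoun but from outside its binding domain, and is not c-commanded by it → coindexation permitted.
*Dmitri₃* c-commands the pronoun within its binding domain → coindexation would violate Principle B.
*Stefan₄*: the pronoun c-commands this R-expression → coindexation would violate Principle C on *Stefan₄*.
*Ahmad₅* and the pronoun do not c-command one another → neither Principle B nor Principle C is at stake; coindexation permitted.

{1, 2, 5}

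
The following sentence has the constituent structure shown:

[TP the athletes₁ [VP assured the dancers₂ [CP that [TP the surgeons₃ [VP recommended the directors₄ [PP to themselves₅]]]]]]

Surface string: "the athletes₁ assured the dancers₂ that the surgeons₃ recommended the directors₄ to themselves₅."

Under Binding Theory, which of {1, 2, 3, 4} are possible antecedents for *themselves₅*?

{3, 4}

*themselves* is an anaphor, so Principle A applies: it must be bound in its binding domain.
Binding domain of *themselves₅*: the embedded TP, whose subject is the surgeons₃.
*the athletes₁* c-commands the anaphor but is outside its binding domain → cannot satisfy Principle A.
*the dancers₂* c-commands the anaphor but is outside its binding domain → cannot satisfy Principle A.
*the surgeons₃* c-commands the anaphor within its binding domain → licit binder.
*the directors₄* c-commands the anaphor within its binding domain → licit binder.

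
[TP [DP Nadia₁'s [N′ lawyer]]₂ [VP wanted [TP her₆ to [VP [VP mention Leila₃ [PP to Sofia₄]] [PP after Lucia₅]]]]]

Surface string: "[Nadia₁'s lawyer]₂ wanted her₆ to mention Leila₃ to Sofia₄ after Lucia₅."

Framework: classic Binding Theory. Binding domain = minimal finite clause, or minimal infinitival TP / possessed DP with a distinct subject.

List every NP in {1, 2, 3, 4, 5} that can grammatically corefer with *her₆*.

{1}

*her* is a pronoun, so Principle B applies: it must be free in its binding domain.
Binding domain of *her₆*: the matrix TP, whose subject is [Nadia₁'s lawyer]₂.
*Nadia₁* and the pronoun do not c-command one another → neither Principle B nor Principle C is at stake; coindexation permitted.
*[Nadia₁'s lawyer]₂* c-commands the pronoun within its binding domain → coindexation would violate Principle B.
*Leila₃*: the pronoun c-commands this R-expression → coindexation would violate Principle C on *Leila₃*.
*Sofia₄*: the pronoun c-commands this R-expression → coindexation would violate Principle C on *Sofia₄*.
*Lucia₅*: the pronoun c-commands this R-expression → coindexation would violate Principle C on *Lucia₅*.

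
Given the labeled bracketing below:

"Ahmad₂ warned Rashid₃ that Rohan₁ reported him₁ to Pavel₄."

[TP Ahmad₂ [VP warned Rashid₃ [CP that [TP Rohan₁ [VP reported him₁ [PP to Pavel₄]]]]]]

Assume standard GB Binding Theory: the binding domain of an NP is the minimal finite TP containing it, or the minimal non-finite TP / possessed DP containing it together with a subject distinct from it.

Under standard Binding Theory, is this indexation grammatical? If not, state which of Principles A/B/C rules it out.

The two coindexed NPs are *Rohan₁* and *him₁*.
*him₁* is a pronoun. Its binding domain is the embedded TP, whose subject is Rohan₁.
*Rohan₁* c-commands it within that domain and carries the same index.
The pronoun is locally bound → Principle B violation.

Principle B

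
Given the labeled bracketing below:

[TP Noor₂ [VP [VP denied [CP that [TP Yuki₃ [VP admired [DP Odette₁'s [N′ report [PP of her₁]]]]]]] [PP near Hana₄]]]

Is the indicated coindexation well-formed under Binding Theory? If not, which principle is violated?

Principle B

The two coindexed NPs are *Odette₁* and *her₁*.
*her₁* is a pronoun. Its binding domain is the possessed DP, whose subject is Odette₁.
*Odette₁* c-commands it within that domain and carries the same index.
The pronoun is locally bound → Principle B violation.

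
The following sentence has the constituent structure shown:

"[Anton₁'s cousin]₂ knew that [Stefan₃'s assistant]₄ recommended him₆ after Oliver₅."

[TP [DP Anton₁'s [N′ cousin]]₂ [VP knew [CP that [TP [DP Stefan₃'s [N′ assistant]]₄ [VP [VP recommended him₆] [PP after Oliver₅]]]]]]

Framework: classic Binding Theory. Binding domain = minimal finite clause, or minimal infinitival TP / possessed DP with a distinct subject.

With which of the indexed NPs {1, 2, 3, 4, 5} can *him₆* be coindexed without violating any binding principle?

*him* is a pronoun, so Principle B applies: it must be free in its binding domain.
Binding domain of *him₆*: the embedded TP, whose subject is [Stefan₃'s assistant]₄.
*Anton₁* and the pronoun do not c-command one another → neither Principle B nor Principle C is at stake; coindexation permitted.
*[Anton₁'s cousin]₂* c-commands the pronoun but from outside its binding domain, and is not c-commanded by it → coindexation permitted.
*Stefan₃* and the pronoun do not c-command one another → neither Principle B nor Principle C is at stake; coindexation permitted.
*[Stefan₃'s assistant]₄* c-commands the pronoun within its binding domain → coindexation would violate Principle B.
*Oliver₅* and the pronoun do not c-command one another → neither Principle B nor Principle C is at stake; coindexation permitted.

{1, 2, 3, 5}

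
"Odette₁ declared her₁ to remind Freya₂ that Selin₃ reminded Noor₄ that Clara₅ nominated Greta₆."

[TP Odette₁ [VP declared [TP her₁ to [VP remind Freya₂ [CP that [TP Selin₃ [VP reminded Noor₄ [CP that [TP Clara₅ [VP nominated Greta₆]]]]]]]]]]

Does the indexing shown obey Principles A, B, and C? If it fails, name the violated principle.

Principle B

The two coindexed NPs are *Odette₁* and *her₁*.
*her₁* is a pronoun. Its binding domain is the matrix TP, whose subject is Odette₁.
*Odette₁* c-commands it within that domain and carries the same index.
The pronoun is locally bound → Principle B violation.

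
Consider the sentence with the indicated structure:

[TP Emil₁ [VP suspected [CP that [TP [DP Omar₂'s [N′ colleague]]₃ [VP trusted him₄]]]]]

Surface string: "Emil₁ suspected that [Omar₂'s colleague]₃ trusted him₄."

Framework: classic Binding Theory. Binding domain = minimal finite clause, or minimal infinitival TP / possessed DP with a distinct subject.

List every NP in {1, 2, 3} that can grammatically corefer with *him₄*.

*him* is a pronoun, so Principle B applies: it must be free in its binding domain.
Binding domain of *him₄*: the embedded TP, whose subject is [Omar₂'s colleague]₃.
*Emil₁* c-commands the pronoun but from outside its binding domain, and is not c-commanded by it → coindexation permitted.
*Omar₂* and the pronoun do not c-command one another → neither Principle B nor Principle C is at stake; coindexation permitted.
*[Omar₂'s colleague]₃* c-commands the pronoun within its binding domain → coindexation would violate Principle B.

{1, 2}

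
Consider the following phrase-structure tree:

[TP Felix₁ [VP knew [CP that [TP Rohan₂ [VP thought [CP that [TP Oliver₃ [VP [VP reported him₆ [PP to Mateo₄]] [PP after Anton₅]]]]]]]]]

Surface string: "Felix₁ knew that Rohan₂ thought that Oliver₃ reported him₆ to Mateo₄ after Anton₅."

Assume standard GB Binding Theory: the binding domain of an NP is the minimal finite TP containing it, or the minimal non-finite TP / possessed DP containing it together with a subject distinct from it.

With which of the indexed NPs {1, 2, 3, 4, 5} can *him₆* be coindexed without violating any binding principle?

{1, 2, 5}

*him* is a pronoun, so Principle B applies: it must be free in its binding domain.
Binding domain of *him₆*: the embedded TP, whose subject is Oliver₃.
*Felix₁* c-commands the pronoun but from outside its binding domain, and is not c-commanded by it → coindexation permitted.
*Rohan₂* c-commands the pronoun but from outside its binding domain, and is not c-commanded by it → coindexation permitted.
*Oliver₃* c-commands the pronoun within its binding domain → coindexation would violate Principle B.
*Mateo₄*: the pronoun c-commands this R-expression → coindexation would violate Principle C on *Mateo₄*.
*Anton₅* and the pronoun do not c-command one another → neither Principle B nor Principle C is at stake; coindexation permitted.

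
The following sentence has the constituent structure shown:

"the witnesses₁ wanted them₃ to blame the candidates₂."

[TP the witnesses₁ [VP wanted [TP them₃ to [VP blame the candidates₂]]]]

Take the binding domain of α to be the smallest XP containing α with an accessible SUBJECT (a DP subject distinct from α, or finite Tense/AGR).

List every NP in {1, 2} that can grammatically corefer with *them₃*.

*them* is a pronoun, so Principle B applies: it must be free in its binding domain.
Binding domain of *them₃*: the matrix TP, whose subject is the witnesses₁.
*the witnesses₁* c-commands the pronoun within its binding domain → coindexation would violate Principle B.
*the candidates₂*: the pronoun c-commands this R-expression → coindexation would violate Principle C on *the candidates₂*.

none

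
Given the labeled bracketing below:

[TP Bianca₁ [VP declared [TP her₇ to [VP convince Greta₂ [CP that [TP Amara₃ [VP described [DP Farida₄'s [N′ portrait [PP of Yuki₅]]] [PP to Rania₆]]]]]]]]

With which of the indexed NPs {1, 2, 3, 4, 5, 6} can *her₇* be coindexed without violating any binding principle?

none

*her* is a pronoun, so Principle B applies: it must be free in its binding domain.
Binding domain of *her₇*: the matrix TP, whose subject is Bianca₁.
*Bianca₁* c-commands the pronoun within its binding domain → coindexation would violate Principle B.
*Greta₂*: the pronoun c-commands this R-expression → coindexation would violate Principle C on *Greta₂*.
*Amara₃*: the pronoun c-commands this R-expression → coindexation would violate Principle C on *Amara₃*.
*Farida₄*: the pronoun c-commands this R-expression → coindexation would violate Principle C on *Farida₄*.
*Yuki₅*: the pronoun c-commands this R-expression → coindexation would violate Principle C on *Yuki₅*.
*Rania₆*: the pronoun c-commands this R-expression → coindexation would violate Principle C on *Rania₆*.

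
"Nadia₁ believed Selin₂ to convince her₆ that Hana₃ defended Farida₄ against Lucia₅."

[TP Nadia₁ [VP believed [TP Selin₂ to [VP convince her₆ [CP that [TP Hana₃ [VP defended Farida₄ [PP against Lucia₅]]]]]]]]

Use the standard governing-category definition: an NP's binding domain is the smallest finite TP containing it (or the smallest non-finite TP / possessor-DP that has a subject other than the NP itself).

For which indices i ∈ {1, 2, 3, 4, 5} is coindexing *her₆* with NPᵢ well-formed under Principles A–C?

{1}

*her* is a pronoun, so Principle B applies: it must be free in its binding domain.
Binding domain of *her₆*: the embedded TP, whose subject is Selin₂.
*Nadia₁* c-commands the pronoun but from outside its binding domain, and is not c-commanded by it → coindexation permitted.
*Selin₂* c-commands the pronoun within its binding domain → coindexation would violate Principle B.
*Hana₃*: the pronoun c-commands this R-expression → coindexation would violate Principle C on *Hana₃*.
*Farida₄*: the pronoun c-commands this R-expression → coindexation would violate Principle C on *Farida₄*.
*Lucia₅*: the pronoun c-commands this R-expression → coindexation would violate Principle C on *Lucia₅*.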